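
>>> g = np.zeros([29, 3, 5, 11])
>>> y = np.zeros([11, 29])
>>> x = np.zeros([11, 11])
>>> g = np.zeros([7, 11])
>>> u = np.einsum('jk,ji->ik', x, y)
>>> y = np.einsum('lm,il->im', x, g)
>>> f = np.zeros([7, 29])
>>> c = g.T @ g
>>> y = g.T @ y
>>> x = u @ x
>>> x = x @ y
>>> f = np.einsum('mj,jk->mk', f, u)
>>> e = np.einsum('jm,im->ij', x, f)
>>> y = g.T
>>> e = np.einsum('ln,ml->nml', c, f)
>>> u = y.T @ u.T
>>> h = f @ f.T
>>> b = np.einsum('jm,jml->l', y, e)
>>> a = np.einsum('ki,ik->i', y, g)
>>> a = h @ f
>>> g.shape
(7, 11)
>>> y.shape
(11, 7)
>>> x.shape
(29, 11)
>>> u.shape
(7, 29)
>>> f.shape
(7, 11)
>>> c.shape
(11, 11)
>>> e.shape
(11, 7, 11)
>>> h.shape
(7, 7)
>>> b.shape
(11,)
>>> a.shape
(7, 11)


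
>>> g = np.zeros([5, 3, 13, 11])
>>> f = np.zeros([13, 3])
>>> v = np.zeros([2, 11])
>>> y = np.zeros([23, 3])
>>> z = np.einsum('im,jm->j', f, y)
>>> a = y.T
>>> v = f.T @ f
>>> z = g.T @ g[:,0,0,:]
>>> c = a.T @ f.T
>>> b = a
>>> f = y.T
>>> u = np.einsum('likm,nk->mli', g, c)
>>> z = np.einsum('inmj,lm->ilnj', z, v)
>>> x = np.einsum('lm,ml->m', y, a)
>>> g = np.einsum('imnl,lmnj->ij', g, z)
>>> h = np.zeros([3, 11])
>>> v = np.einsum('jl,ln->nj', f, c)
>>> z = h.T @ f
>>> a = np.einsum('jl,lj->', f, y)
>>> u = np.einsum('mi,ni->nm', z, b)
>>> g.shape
(5, 11)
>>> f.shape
(3, 23)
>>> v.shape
(13, 3)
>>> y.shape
(23, 3)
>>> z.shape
(11, 23)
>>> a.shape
()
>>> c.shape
(23, 13)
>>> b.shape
(3, 23)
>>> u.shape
(3, 11)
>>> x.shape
(3,)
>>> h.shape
(3, 11)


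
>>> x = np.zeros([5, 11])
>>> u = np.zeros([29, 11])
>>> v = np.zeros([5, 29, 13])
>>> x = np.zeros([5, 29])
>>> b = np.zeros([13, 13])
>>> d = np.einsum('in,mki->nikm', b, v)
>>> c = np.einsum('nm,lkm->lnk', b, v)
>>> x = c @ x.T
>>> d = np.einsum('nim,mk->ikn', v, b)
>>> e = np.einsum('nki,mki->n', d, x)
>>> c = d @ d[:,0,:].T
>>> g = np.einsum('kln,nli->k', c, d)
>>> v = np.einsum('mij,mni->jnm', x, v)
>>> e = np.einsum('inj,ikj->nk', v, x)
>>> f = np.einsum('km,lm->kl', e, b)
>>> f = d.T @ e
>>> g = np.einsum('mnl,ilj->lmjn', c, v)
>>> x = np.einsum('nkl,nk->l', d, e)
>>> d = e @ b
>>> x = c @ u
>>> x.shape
(29, 13, 11)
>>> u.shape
(29, 11)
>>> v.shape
(5, 29, 5)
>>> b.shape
(13, 13)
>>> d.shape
(29, 13)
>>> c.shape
(29, 13, 29)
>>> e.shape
(29, 13)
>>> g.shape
(29, 29, 5, 13)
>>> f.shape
(5, 13, 13)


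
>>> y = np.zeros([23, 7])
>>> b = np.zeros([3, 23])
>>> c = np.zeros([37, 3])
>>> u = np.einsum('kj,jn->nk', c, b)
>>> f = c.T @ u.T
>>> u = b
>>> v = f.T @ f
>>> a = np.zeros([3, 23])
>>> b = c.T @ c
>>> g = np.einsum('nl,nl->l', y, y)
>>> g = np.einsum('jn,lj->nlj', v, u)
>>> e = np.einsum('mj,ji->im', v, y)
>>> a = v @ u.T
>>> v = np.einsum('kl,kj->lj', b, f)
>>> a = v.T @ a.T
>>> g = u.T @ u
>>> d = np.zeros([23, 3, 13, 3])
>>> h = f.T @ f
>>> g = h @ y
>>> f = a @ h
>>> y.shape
(23, 7)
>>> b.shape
(3, 3)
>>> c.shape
(37, 3)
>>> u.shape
(3, 23)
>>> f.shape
(23, 23)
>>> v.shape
(3, 23)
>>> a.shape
(23, 23)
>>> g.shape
(23, 7)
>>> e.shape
(7, 23)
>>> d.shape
(23, 3, 13, 3)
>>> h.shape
(23, 23)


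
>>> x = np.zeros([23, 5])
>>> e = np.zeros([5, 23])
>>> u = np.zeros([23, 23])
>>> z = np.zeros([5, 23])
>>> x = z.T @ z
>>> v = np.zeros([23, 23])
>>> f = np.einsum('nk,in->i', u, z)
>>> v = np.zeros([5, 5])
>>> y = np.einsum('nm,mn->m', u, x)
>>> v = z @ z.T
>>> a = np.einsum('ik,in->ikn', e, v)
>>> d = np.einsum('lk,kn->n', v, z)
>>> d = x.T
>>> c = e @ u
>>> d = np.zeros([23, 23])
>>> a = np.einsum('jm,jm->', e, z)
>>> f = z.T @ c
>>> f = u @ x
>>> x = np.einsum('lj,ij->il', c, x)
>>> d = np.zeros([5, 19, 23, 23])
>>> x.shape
(23, 5)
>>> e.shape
(5, 23)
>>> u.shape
(23, 23)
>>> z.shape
(5, 23)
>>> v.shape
(5, 5)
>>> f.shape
(23, 23)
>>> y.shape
(23,)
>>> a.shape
()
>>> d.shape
(5, 19, 23, 23)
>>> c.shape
(5, 23)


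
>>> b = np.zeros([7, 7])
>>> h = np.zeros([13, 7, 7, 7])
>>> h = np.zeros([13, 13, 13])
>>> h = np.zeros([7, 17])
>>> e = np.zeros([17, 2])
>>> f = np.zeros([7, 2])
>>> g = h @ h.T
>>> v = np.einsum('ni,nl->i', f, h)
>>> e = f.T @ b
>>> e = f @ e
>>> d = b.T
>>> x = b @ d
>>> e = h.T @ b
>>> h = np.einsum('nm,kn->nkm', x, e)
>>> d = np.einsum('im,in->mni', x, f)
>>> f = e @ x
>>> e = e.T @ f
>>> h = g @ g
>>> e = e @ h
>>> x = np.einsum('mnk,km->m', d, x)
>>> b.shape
(7, 7)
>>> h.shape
(7, 7)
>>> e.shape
(7, 7)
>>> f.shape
(17, 7)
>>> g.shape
(7, 7)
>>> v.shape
(2,)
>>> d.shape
(7, 2, 7)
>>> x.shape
(7,)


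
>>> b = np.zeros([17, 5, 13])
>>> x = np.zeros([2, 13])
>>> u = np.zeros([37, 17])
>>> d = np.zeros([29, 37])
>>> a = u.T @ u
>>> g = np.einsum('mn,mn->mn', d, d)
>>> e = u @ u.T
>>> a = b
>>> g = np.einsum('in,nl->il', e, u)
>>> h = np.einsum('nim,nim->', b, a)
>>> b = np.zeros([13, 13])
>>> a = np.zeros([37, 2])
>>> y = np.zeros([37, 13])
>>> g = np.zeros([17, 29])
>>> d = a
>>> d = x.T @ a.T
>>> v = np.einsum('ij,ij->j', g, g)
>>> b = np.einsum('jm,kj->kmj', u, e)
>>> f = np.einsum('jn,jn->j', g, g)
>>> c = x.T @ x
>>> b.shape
(37, 17, 37)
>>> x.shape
(2, 13)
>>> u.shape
(37, 17)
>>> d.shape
(13, 37)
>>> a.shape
(37, 2)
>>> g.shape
(17, 29)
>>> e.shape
(37, 37)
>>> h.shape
()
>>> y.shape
(37, 13)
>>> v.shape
(29,)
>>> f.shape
(17,)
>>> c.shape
(13, 13)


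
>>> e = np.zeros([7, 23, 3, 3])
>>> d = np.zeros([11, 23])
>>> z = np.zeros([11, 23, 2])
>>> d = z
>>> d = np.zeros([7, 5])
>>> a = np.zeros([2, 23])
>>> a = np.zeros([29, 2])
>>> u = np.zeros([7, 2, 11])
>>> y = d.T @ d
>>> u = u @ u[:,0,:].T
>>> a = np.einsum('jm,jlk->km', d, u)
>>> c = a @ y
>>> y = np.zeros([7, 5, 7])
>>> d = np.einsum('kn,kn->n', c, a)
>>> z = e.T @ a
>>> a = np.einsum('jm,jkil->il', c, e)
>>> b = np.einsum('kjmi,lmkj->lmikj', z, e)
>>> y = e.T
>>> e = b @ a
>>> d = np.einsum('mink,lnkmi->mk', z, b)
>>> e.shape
(7, 23, 5, 3, 3)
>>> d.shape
(3, 5)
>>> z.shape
(3, 3, 23, 5)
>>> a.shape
(3, 3)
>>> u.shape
(7, 2, 7)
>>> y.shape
(3, 3, 23, 7)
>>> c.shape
(7, 5)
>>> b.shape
(7, 23, 5, 3, 3)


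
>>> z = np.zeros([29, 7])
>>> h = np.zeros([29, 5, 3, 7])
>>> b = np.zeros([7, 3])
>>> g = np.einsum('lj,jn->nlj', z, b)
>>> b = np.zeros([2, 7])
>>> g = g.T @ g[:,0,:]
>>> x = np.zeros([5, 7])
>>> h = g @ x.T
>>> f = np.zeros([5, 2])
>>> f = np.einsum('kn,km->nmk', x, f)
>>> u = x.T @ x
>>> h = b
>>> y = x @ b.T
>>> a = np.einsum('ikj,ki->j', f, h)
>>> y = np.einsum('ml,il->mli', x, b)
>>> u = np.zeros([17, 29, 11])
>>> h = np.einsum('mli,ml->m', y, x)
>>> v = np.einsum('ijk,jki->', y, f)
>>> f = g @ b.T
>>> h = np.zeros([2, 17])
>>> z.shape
(29, 7)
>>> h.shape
(2, 17)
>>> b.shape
(2, 7)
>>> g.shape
(7, 29, 7)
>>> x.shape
(5, 7)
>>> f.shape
(7, 29, 2)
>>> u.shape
(17, 29, 11)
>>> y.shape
(5, 7, 2)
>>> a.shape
(5,)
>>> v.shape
()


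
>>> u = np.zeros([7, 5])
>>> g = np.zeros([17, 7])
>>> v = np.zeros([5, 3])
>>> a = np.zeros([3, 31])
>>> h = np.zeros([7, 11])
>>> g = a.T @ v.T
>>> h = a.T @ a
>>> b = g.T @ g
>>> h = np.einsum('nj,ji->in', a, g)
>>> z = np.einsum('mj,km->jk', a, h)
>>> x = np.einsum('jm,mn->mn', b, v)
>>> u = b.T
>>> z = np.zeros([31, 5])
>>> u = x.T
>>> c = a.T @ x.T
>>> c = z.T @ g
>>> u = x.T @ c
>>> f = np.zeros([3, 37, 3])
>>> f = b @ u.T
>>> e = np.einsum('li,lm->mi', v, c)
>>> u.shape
(3, 5)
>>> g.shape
(31, 5)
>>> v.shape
(5, 3)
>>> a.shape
(3, 31)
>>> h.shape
(5, 3)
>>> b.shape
(5, 5)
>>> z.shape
(31, 5)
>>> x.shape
(5, 3)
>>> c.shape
(5, 5)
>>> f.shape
(5, 3)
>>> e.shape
(5, 3)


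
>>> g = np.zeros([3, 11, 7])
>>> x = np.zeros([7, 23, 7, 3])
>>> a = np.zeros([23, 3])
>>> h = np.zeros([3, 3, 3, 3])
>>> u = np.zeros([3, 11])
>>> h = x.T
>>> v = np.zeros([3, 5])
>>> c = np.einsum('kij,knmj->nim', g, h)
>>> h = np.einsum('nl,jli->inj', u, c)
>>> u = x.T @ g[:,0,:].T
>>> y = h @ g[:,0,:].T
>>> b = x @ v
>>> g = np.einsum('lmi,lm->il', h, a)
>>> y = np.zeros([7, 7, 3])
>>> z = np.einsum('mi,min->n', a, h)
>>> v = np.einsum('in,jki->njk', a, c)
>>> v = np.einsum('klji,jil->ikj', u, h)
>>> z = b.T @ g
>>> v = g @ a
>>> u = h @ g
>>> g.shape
(7, 23)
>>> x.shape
(7, 23, 7, 3)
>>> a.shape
(23, 3)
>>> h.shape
(23, 3, 7)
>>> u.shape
(23, 3, 23)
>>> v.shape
(7, 3)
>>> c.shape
(7, 11, 23)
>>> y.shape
(7, 7, 3)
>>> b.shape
(7, 23, 7, 5)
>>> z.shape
(5, 7, 23, 23)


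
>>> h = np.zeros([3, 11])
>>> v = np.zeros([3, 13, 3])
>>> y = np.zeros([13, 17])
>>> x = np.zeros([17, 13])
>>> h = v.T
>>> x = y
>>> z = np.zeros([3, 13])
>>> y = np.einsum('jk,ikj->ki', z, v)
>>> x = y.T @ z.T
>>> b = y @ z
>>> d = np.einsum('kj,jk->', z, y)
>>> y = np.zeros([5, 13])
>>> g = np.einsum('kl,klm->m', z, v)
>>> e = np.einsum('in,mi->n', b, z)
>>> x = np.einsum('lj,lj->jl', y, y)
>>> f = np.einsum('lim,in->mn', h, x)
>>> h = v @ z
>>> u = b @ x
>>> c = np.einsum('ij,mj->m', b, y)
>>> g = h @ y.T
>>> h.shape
(3, 13, 13)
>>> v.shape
(3, 13, 3)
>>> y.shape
(5, 13)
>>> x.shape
(13, 5)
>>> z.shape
(3, 13)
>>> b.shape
(13, 13)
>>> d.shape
()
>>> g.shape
(3, 13, 5)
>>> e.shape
(13,)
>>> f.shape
(3, 5)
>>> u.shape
(13, 5)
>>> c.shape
(5,)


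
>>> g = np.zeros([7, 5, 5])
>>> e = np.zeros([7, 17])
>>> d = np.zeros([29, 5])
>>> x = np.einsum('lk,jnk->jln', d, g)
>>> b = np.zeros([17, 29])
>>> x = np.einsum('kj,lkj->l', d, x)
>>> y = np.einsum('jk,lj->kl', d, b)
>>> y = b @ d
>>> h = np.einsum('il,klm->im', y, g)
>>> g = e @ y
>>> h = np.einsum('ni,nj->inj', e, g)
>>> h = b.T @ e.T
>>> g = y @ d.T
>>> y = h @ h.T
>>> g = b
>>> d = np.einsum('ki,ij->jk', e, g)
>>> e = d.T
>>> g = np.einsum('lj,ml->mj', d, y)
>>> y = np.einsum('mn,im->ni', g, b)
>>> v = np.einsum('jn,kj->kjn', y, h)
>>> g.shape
(29, 7)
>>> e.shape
(7, 29)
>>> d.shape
(29, 7)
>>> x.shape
(7,)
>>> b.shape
(17, 29)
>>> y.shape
(7, 17)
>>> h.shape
(29, 7)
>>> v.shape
(29, 7, 17)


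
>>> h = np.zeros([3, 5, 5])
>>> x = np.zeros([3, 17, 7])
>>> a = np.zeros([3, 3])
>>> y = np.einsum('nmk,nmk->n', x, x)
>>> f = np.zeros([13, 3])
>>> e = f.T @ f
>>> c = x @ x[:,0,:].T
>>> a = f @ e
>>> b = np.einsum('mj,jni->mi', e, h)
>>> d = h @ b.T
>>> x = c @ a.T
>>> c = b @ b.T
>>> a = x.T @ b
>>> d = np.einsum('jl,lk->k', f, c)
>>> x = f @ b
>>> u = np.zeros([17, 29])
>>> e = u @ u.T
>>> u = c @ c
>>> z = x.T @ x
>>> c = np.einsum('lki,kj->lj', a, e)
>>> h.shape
(3, 5, 5)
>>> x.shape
(13, 5)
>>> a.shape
(13, 17, 5)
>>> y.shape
(3,)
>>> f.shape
(13, 3)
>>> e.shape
(17, 17)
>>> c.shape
(13, 17)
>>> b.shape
(3, 5)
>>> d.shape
(3,)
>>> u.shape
(3, 3)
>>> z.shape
(5, 5)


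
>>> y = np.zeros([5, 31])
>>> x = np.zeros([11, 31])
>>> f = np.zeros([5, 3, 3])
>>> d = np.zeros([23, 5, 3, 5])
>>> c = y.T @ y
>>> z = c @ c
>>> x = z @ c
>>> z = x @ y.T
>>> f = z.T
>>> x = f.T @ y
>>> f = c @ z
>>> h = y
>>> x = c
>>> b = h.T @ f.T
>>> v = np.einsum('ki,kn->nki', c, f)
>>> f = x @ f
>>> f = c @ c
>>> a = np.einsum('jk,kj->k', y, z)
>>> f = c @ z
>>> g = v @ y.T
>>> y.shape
(5, 31)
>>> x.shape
(31, 31)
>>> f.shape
(31, 5)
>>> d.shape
(23, 5, 3, 5)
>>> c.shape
(31, 31)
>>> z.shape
(31, 5)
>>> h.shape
(5, 31)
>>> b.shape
(31, 31)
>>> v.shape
(5, 31, 31)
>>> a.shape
(31,)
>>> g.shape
(5, 31, 5)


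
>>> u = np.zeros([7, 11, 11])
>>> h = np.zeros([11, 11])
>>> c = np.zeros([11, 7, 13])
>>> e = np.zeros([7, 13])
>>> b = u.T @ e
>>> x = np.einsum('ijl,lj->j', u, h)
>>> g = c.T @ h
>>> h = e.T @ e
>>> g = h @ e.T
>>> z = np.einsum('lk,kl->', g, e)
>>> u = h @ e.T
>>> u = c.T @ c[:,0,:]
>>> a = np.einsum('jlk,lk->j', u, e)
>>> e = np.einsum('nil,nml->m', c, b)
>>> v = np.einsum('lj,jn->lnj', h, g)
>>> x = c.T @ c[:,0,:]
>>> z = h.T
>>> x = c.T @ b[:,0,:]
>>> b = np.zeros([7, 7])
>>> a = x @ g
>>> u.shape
(13, 7, 13)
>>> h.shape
(13, 13)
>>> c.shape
(11, 7, 13)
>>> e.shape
(11,)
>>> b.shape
(7, 7)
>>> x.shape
(13, 7, 13)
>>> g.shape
(13, 7)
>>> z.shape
(13, 13)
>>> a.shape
(13, 7, 7)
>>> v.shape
(13, 7, 13)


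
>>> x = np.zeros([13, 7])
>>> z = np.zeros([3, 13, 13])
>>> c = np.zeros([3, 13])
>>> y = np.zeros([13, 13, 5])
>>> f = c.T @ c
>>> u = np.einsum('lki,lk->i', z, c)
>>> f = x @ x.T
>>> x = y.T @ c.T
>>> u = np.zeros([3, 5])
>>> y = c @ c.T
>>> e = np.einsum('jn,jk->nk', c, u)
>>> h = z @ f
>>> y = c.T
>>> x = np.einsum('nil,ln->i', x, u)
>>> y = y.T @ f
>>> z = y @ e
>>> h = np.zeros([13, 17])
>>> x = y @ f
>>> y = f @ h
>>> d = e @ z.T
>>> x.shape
(3, 13)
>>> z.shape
(3, 5)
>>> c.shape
(3, 13)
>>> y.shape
(13, 17)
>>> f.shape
(13, 13)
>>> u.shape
(3, 5)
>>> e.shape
(13, 5)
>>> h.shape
(13, 17)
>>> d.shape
(13, 3)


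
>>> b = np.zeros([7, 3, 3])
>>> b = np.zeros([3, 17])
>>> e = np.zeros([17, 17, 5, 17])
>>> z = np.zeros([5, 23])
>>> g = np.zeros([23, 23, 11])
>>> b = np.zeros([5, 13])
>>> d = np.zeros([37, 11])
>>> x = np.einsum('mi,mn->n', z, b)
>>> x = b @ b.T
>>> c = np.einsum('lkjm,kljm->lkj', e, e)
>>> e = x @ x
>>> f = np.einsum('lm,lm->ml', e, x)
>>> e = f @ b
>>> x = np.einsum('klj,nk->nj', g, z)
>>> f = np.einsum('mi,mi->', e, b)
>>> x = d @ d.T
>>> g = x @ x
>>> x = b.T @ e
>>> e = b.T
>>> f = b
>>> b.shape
(5, 13)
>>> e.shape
(13, 5)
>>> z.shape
(5, 23)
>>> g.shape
(37, 37)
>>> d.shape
(37, 11)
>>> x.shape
(13, 13)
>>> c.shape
(17, 17, 5)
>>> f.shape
(5, 13)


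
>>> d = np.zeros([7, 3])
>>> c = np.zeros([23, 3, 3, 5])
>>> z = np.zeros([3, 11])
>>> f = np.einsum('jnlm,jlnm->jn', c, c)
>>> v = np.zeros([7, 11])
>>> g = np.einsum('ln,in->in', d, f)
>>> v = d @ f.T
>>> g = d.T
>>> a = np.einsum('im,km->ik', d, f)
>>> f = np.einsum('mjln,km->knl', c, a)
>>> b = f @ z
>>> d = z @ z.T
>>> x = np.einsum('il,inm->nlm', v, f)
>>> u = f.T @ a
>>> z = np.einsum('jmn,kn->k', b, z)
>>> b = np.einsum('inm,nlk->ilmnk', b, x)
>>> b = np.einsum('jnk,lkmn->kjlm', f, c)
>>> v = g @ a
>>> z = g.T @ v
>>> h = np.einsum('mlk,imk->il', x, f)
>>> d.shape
(3, 3)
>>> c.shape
(23, 3, 3, 5)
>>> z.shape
(7, 23)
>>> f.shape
(7, 5, 3)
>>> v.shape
(3, 23)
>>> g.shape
(3, 7)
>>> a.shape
(7, 23)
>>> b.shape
(3, 7, 23, 3)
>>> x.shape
(5, 23, 3)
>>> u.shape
(3, 5, 23)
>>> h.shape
(7, 23)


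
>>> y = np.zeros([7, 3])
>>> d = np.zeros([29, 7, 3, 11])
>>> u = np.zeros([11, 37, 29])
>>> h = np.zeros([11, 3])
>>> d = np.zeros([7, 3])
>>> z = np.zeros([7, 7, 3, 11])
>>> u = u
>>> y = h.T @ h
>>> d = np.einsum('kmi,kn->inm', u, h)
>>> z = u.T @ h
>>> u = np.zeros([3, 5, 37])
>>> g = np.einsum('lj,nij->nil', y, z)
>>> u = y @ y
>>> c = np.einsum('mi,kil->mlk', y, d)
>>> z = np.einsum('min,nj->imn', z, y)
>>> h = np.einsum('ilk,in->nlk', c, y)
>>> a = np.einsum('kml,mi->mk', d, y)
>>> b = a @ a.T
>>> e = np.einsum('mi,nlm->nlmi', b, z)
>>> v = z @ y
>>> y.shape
(3, 3)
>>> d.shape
(29, 3, 37)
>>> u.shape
(3, 3)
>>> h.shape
(3, 37, 29)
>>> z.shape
(37, 29, 3)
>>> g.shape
(29, 37, 3)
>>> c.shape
(3, 37, 29)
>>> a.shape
(3, 29)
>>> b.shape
(3, 3)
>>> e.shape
(37, 29, 3, 3)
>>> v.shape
(37, 29, 3)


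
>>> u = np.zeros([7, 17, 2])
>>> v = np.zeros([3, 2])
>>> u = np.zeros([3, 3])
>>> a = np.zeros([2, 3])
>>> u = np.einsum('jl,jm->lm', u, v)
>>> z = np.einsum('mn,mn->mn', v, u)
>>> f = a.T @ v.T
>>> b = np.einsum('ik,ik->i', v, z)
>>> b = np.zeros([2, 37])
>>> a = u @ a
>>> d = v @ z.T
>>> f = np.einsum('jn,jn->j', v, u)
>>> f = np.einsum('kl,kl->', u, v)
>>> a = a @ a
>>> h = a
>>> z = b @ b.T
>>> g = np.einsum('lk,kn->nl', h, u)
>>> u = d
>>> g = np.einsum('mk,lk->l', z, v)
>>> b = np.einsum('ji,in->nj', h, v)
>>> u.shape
(3, 3)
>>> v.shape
(3, 2)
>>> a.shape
(3, 3)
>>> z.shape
(2, 2)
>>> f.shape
()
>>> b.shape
(2, 3)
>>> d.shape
(3, 3)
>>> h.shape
(3, 3)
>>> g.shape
(3,)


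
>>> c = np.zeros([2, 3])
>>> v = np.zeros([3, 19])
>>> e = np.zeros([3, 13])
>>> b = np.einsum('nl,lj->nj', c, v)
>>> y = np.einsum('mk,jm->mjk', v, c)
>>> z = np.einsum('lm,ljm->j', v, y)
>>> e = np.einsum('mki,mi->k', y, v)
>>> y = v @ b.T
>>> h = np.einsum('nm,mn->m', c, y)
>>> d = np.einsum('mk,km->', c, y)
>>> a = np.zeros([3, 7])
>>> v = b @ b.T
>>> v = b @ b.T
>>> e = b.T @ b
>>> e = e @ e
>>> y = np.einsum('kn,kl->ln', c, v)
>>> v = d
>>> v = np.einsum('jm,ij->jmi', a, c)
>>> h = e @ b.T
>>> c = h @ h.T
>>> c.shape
(19, 19)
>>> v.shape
(3, 7, 2)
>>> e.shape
(19, 19)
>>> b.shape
(2, 19)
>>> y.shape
(2, 3)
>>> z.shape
(2,)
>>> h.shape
(19, 2)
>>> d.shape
()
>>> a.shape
(3, 7)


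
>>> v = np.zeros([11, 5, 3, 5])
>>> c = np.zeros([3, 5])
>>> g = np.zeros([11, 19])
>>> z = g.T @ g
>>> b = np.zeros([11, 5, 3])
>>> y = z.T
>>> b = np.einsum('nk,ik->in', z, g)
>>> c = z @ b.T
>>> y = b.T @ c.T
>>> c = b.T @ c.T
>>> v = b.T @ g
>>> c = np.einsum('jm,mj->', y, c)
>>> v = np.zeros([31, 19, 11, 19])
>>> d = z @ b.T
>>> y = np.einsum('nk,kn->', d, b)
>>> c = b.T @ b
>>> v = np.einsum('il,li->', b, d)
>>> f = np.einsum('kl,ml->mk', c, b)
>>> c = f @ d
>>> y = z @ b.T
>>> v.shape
()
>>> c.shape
(11, 11)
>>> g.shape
(11, 19)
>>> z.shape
(19, 19)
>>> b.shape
(11, 19)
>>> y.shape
(19, 11)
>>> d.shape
(19, 11)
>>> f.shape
(11, 19)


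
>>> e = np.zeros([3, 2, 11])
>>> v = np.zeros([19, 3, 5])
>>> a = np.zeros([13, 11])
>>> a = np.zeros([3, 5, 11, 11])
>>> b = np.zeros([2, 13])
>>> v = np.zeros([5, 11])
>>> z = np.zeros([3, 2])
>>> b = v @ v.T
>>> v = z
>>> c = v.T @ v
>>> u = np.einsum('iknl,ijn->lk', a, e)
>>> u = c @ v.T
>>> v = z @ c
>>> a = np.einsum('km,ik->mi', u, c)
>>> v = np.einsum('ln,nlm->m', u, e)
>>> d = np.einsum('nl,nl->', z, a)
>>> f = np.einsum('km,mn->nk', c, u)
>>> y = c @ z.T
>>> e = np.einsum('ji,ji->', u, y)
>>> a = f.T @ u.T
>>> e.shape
()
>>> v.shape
(11,)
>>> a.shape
(2, 2)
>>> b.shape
(5, 5)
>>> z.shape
(3, 2)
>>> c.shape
(2, 2)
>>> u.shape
(2, 3)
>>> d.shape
()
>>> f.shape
(3, 2)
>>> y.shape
(2, 3)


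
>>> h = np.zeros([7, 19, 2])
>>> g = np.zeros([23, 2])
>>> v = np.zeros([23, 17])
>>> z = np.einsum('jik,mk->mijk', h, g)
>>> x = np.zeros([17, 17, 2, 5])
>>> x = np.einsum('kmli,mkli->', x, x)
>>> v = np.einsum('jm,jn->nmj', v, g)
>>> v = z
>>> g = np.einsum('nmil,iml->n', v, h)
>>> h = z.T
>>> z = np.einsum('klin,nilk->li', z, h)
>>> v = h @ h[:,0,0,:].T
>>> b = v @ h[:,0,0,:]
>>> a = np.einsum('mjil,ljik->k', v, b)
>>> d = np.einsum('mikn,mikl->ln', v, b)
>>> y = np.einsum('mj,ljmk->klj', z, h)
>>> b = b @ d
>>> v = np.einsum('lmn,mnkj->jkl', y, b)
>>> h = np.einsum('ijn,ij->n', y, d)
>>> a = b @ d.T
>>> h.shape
(7,)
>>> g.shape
(23,)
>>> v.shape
(2, 19, 23)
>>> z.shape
(19, 7)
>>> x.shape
()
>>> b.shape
(2, 7, 19, 2)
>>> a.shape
(2, 7, 19, 23)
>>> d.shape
(23, 2)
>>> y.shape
(23, 2, 7)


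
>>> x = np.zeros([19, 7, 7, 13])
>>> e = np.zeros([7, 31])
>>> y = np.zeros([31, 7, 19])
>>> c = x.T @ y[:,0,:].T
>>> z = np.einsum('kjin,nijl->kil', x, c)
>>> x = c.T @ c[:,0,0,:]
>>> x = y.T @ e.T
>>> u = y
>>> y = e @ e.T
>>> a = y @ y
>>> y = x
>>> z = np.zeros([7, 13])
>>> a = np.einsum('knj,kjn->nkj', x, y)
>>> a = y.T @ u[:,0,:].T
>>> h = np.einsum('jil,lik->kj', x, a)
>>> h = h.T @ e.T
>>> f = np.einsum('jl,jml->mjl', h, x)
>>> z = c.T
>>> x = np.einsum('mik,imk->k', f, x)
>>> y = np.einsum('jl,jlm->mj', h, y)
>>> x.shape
(7,)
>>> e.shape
(7, 31)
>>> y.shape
(7, 19)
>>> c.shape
(13, 7, 7, 31)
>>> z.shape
(31, 7, 7, 13)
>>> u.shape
(31, 7, 19)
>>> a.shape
(7, 7, 31)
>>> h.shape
(19, 7)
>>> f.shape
(7, 19, 7)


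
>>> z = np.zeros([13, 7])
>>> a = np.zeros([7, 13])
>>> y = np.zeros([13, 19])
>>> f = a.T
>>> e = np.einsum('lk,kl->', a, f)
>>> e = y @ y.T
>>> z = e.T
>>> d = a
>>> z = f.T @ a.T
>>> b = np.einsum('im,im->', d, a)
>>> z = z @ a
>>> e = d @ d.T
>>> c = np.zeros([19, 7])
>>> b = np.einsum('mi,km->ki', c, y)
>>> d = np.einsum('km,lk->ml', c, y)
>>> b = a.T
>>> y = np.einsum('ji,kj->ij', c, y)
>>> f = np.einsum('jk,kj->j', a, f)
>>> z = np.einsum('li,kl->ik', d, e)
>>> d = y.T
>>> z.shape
(13, 7)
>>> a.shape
(7, 13)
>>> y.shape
(7, 19)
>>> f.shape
(7,)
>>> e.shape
(7, 7)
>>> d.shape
(19, 7)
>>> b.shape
(13, 7)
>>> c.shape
(19, 7)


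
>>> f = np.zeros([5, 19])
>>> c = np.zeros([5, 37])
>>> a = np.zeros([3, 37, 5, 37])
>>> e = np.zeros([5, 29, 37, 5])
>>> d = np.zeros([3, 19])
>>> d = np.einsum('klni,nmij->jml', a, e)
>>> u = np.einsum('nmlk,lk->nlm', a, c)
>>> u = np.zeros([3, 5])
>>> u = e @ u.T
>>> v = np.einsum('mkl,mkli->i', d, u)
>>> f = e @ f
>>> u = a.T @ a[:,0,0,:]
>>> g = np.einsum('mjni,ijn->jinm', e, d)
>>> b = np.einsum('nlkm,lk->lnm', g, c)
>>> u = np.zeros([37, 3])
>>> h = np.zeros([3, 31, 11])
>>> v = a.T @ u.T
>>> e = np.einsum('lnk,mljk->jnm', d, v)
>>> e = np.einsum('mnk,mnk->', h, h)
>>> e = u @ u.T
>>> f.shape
(5, 29, 37, 19)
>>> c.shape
(5, 37)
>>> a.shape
(3, 37, 5, 37)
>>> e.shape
(37, 37)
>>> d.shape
(5, 29, 37)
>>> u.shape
(37, 3)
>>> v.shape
(37, 5, 37, 37)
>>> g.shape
(29, 5, 37, 5)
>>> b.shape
(5, 29, 5)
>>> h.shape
(3, 31, 11)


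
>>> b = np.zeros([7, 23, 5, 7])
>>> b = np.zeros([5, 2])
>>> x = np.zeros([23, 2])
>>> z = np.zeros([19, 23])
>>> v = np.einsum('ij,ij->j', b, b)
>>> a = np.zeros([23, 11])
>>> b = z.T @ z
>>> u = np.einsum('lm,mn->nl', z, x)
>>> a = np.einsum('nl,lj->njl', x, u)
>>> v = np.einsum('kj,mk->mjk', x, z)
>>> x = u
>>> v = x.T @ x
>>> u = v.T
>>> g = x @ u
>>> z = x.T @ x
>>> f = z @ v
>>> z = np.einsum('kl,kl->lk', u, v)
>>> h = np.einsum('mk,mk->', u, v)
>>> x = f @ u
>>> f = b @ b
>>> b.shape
(23, 23)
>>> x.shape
(19, 19)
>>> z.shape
(19, 19)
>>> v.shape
(19, 19)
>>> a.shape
(23, 19, 2)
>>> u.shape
(19, 19)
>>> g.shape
(2, 19)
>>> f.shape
(23, 23)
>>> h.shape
()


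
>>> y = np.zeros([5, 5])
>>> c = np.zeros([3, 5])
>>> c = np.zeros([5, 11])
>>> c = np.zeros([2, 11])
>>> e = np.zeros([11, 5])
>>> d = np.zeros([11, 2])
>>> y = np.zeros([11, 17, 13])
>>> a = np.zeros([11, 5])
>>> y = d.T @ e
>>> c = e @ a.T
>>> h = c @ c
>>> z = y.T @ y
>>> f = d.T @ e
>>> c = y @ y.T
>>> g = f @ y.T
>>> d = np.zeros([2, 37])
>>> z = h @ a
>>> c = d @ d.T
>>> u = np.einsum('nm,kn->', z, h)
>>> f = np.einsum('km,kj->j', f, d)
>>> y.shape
(2, 5)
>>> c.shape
(2, 2)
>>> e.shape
(11, 5)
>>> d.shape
(2, 37)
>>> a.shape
(11, 5)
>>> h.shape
(11, 11)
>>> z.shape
(11, 5)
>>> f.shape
(37,)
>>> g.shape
(2, 2)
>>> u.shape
()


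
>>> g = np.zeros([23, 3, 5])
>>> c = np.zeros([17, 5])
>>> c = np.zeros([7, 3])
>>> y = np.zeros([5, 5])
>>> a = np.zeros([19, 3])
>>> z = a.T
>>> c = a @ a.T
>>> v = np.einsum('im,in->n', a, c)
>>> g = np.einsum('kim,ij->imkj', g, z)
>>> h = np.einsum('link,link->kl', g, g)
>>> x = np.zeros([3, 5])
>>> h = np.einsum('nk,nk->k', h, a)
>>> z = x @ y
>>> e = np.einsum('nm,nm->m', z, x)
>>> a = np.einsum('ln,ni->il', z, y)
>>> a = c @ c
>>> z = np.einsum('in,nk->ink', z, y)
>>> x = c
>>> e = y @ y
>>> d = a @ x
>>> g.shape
(3, 5, 23, 19)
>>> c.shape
(19, 19)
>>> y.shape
(5, 5)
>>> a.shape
(19, 19)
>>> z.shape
(3, 5, 5)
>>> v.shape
(19,)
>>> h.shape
(3,)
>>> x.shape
(19, 19)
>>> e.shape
(5, 5)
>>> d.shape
(19, 19)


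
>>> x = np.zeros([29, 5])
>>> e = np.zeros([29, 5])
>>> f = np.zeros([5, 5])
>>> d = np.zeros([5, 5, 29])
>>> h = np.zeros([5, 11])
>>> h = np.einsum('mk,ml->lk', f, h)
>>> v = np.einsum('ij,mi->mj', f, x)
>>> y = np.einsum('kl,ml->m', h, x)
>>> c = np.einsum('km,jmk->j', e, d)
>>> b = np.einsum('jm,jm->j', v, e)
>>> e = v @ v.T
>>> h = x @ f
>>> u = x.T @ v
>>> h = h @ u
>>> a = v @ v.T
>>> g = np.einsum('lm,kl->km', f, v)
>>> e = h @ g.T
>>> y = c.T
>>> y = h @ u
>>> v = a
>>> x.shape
(29, 5)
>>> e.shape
(29, 29)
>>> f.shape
(5, 5)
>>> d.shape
(5, 5, 29)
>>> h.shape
(29, 5)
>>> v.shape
(29, 29)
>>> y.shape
(29, 5)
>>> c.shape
(5,)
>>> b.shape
(29,)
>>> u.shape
(5, 5)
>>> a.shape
(29, 29)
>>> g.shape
(29, 5)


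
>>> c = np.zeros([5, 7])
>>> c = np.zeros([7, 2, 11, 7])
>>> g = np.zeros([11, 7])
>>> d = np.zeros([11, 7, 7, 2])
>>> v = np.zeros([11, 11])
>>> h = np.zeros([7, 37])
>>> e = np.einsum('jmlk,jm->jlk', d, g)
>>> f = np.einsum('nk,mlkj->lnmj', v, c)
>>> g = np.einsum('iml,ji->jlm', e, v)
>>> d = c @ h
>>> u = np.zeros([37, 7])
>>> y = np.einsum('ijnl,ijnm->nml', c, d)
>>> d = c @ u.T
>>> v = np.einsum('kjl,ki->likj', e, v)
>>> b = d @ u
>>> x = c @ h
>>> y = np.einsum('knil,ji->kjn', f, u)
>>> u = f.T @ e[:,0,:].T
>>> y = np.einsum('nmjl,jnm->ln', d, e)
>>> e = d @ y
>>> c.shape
(7, 2, 11, 7)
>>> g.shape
(11, 2, 7)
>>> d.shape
(7, 2, 11, 37)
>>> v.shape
(2, 11, 11, 7)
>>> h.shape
(7, 37)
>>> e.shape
(7, 2, 11, 7)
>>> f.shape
(2, 11, 7, 7)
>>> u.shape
(7, 7, 11, 11)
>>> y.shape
(37, 7)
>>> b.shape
(7, 2, 11, 7)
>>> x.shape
(7, 2, 11, 37)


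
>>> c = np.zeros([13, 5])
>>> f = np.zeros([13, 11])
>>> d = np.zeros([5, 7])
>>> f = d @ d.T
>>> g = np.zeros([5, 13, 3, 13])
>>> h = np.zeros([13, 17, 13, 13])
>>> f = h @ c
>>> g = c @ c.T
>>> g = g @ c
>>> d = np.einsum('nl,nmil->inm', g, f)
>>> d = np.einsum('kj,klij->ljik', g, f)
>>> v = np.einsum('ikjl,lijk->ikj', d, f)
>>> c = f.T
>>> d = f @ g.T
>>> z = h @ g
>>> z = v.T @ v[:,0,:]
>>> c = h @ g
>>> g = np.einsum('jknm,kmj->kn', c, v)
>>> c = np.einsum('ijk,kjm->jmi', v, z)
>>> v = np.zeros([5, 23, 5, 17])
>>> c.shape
(5, 13, 17)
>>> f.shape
(13, 17, 13, 5)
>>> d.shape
(13, 17, 13, 13)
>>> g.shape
(17, 13)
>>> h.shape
(13, 17, 13, 13)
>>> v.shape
(5, 23, 5, 17)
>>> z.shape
(13, 5, 13)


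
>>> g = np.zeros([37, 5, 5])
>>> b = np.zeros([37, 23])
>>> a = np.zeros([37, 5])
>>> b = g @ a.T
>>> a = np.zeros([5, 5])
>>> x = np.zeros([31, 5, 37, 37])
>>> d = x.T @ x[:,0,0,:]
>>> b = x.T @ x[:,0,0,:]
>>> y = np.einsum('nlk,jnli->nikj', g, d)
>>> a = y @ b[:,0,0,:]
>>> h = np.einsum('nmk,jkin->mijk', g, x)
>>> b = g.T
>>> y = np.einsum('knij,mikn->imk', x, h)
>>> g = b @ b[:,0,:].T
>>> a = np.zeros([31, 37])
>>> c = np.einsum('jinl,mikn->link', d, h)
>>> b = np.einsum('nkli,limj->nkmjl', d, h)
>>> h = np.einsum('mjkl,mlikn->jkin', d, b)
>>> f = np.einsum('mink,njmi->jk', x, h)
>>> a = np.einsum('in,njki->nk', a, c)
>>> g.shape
(5, 5, 5)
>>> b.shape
(37, 37, 31, 5, 5)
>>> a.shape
(37, 5)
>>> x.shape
(31, 5, 37, 37)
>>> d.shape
(37, 37, 5, 37)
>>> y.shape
(37, 5, 31)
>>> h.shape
(37, 5, 31, 5)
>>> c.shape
(37, 37, 5, 31)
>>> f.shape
(5, 37)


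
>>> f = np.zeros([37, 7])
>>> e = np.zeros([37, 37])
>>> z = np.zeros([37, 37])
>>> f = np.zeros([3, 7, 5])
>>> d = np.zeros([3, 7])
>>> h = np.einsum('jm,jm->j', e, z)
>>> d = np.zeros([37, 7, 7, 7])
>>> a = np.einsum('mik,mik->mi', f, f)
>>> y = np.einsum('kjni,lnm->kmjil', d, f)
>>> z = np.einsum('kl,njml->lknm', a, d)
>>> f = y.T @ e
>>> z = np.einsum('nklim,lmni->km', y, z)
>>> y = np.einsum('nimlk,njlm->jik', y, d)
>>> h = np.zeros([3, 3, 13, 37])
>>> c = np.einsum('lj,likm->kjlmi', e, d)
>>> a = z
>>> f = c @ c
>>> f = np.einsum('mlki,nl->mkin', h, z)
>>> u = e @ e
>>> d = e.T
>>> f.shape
(3, 13, 37, 5)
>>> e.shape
(37, 37)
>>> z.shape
(5, 3)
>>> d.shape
(37, 37)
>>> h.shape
(3, 3, 13, 37)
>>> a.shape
(5, 3)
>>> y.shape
(7, 5, 3)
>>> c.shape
(7, 37, 37, 7, 7)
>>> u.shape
(37, 37)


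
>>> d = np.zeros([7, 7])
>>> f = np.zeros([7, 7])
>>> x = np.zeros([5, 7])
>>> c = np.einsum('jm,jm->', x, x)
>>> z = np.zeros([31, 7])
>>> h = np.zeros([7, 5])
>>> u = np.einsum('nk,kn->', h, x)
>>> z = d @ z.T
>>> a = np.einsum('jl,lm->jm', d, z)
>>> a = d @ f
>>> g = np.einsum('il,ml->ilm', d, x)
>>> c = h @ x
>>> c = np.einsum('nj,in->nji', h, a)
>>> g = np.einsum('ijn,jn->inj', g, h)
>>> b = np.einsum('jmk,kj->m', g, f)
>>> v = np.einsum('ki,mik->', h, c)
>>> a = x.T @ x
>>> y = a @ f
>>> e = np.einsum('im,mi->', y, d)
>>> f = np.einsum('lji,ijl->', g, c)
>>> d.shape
(7, 7)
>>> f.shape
()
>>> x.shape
(5, 7)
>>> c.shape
(7, 5, 7)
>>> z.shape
(7, 31)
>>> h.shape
(7, 5)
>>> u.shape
()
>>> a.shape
(7, 7)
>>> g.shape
(7, 5, 7)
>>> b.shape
(5,)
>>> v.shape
()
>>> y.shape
(7, 7)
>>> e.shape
()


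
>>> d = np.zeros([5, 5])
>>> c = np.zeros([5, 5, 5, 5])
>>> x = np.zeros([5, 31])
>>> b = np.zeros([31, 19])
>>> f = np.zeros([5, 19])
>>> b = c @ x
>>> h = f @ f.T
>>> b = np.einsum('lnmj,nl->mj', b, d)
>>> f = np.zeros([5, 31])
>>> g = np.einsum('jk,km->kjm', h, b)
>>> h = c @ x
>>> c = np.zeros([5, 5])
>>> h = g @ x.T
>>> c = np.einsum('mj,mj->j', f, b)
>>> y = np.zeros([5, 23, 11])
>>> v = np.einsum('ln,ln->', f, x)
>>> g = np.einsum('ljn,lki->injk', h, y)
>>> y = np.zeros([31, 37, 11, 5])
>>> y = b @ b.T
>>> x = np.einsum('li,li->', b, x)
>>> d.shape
(5, 5)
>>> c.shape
(31,)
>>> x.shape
()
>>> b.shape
(5, 31)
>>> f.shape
(5, 31)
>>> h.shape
(5, 5, 5)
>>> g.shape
(11, 5, 5, 23)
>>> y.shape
(5, 5)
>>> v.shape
()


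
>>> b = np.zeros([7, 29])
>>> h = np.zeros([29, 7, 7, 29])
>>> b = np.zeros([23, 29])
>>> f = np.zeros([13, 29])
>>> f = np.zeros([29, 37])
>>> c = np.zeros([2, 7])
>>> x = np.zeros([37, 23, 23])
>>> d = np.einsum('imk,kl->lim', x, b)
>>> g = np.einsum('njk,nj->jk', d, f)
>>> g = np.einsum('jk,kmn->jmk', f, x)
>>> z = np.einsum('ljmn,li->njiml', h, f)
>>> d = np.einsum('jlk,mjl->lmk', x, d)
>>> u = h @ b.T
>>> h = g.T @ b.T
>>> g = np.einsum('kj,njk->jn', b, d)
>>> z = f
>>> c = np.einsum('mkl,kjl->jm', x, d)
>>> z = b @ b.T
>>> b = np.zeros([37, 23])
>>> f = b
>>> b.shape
(37, 23)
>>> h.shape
(37, 23, 23)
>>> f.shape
(37, 23)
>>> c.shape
(29, 37)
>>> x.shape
(37, 23, 23)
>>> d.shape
(23, 29, 23)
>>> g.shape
(29, 23)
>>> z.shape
(23, 23)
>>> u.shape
(29, 7, 7, 23)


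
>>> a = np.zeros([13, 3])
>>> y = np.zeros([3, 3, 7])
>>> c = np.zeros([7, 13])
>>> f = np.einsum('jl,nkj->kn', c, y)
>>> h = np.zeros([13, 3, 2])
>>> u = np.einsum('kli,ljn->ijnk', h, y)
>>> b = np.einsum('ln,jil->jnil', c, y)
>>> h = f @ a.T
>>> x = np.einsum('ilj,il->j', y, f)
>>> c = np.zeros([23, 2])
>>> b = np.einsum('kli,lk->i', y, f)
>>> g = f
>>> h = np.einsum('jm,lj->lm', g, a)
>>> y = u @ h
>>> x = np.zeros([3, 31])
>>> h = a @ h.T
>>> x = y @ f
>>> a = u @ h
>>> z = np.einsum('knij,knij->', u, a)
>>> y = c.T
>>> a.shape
(2, 3, 7, 13)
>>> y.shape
(2, 23)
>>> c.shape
(23, 2)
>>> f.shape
(3, 3)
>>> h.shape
(13, 13)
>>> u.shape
(2, 3, 7, 13)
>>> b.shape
(7,)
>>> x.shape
(2, 3, 7, 3)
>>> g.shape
(3, 3)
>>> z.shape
()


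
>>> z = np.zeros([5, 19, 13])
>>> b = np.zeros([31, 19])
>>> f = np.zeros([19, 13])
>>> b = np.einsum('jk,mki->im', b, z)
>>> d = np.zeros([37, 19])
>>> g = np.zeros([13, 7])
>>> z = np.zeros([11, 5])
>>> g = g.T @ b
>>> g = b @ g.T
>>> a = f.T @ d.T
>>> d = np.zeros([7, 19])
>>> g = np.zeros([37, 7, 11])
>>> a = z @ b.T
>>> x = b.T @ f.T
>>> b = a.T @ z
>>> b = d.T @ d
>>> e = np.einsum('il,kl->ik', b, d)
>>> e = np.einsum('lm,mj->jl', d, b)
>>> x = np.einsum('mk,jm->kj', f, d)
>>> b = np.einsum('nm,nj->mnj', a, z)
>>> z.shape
(11, 5)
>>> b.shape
(13, 11, 5)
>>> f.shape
(19, 13)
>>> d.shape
(7, 19)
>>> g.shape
(37, 7, 11)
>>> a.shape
(11, 13)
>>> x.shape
(13, 7)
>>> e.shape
(19, 7)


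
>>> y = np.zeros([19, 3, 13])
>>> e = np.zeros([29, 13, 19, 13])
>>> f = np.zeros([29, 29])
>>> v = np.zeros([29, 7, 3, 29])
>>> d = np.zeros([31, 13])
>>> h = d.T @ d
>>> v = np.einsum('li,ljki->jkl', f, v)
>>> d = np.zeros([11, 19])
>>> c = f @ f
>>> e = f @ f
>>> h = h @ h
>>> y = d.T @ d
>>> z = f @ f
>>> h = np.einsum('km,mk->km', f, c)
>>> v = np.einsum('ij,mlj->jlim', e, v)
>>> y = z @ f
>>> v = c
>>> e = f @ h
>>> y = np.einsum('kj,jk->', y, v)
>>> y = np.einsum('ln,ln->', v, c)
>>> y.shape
()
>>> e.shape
(29, 29)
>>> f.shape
(29, 29)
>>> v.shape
(29, 29)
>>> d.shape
(11, 19)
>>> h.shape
(29, 29)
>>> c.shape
(29, 29)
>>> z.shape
(29, 29)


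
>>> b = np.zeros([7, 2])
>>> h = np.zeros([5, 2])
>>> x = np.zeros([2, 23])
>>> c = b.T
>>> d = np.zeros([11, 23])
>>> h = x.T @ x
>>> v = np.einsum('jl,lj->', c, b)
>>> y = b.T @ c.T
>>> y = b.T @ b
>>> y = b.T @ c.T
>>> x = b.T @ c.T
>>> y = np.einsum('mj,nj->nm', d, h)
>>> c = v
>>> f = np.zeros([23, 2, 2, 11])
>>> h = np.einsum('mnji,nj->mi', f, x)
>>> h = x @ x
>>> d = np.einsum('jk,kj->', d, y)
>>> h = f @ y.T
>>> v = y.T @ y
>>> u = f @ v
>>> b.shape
(7, 2)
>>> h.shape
(23, 2, 2, 23)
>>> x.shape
(2, 2)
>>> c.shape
()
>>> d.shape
()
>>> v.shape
(11, 11)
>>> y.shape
(23, 11)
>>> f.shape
(23, 2, 2, 11)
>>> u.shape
(23, 2, 2, 11)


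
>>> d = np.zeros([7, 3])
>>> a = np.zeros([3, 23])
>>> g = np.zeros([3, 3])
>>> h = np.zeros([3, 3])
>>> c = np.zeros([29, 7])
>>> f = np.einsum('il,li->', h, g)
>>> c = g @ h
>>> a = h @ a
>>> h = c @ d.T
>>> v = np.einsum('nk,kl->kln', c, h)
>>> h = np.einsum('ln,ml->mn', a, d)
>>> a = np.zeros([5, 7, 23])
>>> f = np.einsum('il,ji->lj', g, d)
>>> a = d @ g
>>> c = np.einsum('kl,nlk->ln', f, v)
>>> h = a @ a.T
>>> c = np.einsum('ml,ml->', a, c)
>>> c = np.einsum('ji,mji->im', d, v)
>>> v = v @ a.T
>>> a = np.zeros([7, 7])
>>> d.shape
(7, 3)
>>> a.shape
(7, 7)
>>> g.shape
(3, 3)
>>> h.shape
(7, 7)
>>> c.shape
(3, 3)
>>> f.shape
(3, 7)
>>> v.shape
(3, 7, 7)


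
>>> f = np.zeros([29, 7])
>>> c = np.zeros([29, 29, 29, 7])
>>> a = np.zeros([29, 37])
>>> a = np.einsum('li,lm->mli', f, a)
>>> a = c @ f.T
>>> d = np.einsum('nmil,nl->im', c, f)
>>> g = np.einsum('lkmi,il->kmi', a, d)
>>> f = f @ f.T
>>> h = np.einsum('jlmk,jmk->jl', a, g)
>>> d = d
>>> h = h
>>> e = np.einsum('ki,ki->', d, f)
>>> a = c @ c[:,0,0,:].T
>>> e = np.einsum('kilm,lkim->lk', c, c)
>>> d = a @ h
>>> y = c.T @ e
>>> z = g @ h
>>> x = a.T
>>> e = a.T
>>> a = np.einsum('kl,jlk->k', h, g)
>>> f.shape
(29, 29)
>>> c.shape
(29, 29, 29, 7)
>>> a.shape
(29,)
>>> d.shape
(29, 29, 29, 29)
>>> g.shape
(29, 29, 29)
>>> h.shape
(29, 29)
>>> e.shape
(29, 29, 29, 29)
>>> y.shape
(7, 29, 29, 29)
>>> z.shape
(29, 29, 29)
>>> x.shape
(29, 29, 29, 29)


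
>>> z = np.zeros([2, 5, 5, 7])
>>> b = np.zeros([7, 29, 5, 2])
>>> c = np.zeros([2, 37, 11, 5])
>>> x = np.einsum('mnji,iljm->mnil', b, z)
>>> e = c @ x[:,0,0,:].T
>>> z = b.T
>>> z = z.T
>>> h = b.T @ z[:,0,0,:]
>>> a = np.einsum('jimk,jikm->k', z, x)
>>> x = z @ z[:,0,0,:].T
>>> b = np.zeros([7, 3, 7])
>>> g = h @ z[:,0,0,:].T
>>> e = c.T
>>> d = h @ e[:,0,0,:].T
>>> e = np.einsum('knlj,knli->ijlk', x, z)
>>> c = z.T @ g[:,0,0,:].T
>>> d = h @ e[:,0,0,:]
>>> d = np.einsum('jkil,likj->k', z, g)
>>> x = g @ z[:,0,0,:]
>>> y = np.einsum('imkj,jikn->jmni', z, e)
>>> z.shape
(7, 29, 5, 2)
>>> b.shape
(7, 3, 7)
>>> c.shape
(2, 5, 29, 2)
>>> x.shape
(2, 5, 29, 2)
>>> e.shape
(2, 7, 5, 7)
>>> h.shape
(2, 5, 29, 2)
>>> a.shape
(2,)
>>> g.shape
(2, 5, 29, 7)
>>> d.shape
(29,)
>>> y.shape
(2, 29, 7, 7)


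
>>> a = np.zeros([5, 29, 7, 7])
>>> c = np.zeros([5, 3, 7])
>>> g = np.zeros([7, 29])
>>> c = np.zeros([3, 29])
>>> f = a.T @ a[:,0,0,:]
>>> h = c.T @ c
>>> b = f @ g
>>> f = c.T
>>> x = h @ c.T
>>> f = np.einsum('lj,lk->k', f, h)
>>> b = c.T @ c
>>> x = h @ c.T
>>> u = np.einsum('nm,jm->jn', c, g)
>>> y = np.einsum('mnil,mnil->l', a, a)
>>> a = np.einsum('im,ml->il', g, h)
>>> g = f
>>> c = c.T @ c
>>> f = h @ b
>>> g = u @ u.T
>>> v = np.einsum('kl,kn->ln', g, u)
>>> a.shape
(7, 29)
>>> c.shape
(29, 29)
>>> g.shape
(7, 7)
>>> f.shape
(29, 29)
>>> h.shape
(29, 29)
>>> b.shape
(29, 29)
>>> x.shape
(29, 3)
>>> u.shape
(7, 3)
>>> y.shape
(7,)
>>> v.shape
(7, 3)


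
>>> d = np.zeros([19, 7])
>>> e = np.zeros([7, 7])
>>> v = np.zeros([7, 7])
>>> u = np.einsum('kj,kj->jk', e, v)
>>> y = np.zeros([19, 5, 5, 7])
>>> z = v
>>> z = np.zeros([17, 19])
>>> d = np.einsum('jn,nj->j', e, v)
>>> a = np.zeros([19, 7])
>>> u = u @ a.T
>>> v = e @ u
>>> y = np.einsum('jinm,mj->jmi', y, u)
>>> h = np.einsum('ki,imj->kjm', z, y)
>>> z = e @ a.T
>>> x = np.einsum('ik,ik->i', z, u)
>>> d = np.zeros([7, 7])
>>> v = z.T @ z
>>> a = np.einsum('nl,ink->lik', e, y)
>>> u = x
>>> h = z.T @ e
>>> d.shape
(7, 7)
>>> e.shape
(7, 7)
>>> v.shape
(19, 19)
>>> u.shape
(7,)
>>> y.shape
(19, 7, 5)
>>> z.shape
(7, 19)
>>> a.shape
(7, 19, 5)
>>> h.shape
(19, 7)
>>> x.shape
(7,)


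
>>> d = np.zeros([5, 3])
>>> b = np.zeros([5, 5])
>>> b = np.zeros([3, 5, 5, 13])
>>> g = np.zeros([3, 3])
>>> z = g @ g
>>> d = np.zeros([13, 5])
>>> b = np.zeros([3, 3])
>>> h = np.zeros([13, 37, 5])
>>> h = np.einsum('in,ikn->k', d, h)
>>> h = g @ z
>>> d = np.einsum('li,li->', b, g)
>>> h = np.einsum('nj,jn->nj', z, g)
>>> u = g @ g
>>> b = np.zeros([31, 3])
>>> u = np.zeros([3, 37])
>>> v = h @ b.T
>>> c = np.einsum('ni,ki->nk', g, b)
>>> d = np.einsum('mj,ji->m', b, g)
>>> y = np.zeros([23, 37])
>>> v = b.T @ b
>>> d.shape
(31,)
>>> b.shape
(31, 3)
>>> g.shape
(3, 3)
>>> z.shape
(3, 3)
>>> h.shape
(3, 3)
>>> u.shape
(3, 37)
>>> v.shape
(3, 3)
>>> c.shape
(3, 31)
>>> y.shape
(23, 37)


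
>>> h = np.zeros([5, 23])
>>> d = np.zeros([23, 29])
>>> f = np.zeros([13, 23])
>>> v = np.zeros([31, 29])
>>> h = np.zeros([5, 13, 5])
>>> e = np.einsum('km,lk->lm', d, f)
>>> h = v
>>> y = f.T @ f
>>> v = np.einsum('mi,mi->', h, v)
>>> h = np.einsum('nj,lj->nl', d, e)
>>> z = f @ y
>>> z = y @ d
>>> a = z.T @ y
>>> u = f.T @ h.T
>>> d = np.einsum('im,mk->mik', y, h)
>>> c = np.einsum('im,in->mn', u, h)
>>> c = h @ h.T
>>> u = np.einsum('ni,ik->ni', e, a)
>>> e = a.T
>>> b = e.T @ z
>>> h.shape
(23, 13)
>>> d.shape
(23, 23, 13)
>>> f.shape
(13, 23)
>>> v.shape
()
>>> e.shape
(23, 29)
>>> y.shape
(23, 23)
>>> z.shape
(23, 29)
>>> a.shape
(29, 23)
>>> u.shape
(13, 29)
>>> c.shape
(23, 23)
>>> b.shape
(29, 29)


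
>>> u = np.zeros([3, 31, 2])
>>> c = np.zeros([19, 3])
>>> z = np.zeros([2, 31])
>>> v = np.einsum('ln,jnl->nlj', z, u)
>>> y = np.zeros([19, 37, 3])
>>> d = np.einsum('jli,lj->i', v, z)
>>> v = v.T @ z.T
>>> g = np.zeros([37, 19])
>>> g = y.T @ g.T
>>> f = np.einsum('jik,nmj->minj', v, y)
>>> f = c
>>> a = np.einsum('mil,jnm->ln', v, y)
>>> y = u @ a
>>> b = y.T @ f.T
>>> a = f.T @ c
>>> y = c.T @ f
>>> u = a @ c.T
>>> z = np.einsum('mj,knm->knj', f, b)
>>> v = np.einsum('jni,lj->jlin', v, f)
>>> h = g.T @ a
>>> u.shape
(3, 19)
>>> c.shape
(19, 3)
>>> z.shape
(37, 31, 3)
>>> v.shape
(3, 19, 2, 2)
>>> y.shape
(3, 3)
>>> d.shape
(3,)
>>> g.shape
(3, 37, 37)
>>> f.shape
(19, 3)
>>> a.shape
(3, 3)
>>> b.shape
(37, 31, 19)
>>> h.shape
(37, 37, 3)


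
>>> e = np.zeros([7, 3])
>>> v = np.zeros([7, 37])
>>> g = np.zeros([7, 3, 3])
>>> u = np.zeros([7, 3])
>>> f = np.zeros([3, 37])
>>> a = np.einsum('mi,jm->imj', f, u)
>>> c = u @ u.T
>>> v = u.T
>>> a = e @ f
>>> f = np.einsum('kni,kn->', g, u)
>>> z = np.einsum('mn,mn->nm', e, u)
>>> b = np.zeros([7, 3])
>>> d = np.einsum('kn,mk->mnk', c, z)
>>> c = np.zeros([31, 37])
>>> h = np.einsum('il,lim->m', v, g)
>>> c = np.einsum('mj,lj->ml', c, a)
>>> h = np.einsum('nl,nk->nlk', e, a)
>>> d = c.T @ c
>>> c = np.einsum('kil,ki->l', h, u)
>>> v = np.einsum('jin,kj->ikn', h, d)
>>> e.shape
(7, 3)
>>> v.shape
(3, 7, 37)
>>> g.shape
(7, 3, 3)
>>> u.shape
(7, 3)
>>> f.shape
()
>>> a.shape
(7, 37)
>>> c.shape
(37,)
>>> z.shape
(3, 7)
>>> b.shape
(7, 3)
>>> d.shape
(7, 7)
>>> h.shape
(7, 3, 37)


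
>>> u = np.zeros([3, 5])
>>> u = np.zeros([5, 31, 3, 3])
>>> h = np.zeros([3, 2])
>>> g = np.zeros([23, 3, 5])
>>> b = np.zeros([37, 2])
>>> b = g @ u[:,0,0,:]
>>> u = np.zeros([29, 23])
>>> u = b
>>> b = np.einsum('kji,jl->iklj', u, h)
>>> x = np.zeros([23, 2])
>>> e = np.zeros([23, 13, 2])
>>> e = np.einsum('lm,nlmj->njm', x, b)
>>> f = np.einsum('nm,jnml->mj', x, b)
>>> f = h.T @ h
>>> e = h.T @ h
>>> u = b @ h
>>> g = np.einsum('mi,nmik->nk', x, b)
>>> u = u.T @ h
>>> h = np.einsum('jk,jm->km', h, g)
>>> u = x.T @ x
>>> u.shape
(2, 2)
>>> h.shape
(2, 3)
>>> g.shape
(3, 3)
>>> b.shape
(3, 23, 2, 3)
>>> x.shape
(23, 2)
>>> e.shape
(2, 2)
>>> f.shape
(2, 2)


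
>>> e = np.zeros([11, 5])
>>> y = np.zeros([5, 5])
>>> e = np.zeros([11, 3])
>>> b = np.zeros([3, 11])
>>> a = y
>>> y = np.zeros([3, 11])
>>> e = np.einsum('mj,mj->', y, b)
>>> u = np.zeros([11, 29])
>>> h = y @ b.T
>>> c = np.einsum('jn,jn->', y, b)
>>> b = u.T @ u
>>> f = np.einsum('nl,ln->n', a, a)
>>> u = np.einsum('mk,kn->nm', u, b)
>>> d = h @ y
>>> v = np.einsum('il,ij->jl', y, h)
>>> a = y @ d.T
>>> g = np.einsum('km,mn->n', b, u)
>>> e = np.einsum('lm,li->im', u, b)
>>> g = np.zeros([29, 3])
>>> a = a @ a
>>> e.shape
(29, 11)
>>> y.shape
(3, 11)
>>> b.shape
(29, 29)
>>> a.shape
(3, 3)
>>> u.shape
(29, 11)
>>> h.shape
(3, 3)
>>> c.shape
()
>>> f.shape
(5,)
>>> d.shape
(3, 11)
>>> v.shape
(3, 11)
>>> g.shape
(29, 3)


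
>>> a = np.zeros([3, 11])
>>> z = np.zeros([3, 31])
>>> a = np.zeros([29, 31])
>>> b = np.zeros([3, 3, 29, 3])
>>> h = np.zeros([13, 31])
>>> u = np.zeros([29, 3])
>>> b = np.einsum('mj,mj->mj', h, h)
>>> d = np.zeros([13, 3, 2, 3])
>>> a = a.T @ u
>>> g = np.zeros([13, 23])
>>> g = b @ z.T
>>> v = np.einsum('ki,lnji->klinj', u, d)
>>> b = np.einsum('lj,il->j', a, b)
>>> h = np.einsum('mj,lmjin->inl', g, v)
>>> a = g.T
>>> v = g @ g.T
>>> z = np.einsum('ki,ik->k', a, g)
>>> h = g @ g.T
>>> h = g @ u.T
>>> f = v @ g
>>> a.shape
(3, 13)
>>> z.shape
(3,)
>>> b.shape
(3,)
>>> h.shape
(13, 29)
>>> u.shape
(29, 3)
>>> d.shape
(13, 3, 2, 3)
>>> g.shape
(13, 3)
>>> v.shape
(13, 13)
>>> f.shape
(13, 3)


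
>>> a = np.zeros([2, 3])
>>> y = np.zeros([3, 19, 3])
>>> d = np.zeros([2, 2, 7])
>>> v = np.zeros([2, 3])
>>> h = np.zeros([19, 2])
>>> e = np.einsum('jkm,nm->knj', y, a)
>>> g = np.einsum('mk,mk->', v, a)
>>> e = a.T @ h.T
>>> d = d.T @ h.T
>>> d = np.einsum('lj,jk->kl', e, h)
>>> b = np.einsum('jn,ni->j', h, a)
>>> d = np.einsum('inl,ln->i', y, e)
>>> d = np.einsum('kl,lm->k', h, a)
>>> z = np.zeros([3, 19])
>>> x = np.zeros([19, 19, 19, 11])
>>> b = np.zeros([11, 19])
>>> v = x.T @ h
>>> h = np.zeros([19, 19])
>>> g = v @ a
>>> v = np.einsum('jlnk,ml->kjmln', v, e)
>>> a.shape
(2, 3)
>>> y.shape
(3, 19, 3)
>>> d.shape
(19,)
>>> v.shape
(2, 11, 3, 19, 19)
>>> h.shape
(19, 19)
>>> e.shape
(3, 19)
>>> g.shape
(11, 19, 19, 3)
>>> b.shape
(11, 19)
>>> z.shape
(3, 19)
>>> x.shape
(19, 19, 19, 11)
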